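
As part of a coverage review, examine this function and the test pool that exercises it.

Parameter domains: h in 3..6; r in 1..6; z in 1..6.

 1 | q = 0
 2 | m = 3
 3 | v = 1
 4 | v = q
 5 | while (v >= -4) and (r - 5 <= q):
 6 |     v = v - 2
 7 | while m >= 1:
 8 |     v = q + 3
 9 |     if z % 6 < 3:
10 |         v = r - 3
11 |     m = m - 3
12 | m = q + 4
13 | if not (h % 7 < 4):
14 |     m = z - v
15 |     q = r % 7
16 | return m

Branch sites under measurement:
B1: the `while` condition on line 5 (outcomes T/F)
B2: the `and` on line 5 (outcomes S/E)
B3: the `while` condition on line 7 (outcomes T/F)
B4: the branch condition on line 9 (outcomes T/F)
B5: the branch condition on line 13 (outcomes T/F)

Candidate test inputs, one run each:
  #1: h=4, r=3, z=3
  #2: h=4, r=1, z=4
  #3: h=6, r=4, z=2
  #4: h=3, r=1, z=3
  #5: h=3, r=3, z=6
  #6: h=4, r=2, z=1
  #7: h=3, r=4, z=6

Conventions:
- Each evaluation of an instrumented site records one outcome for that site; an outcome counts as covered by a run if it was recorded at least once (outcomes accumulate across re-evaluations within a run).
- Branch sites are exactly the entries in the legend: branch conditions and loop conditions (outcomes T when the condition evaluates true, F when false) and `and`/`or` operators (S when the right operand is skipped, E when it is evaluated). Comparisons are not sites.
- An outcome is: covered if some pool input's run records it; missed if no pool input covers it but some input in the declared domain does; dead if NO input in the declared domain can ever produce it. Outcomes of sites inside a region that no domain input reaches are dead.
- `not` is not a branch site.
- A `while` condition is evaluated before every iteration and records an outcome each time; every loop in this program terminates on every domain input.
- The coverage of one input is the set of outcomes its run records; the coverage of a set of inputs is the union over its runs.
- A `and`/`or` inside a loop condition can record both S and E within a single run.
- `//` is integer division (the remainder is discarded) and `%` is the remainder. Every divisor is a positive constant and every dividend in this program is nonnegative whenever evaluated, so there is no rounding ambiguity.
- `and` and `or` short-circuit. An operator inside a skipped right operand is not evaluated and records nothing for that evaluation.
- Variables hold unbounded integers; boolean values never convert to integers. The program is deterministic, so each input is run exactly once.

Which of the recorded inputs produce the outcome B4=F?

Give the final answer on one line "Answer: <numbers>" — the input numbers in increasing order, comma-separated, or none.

input #1 (h=4, r=3, z=3): records B4=F
input #2 (h=4, r=1, z=4): records B4=F
input #3 (h=6, r=4, z=2): does not record B4=F
input #4 (h=3, r=1, z=3): records B4=F
input #5 (h=3, r=3, z=6): does not record B4=F
input #6 (h=4, r=2, z=1): does not record B4=F
input #7 (h=3, r=4, z=6): does not record B4=F

Answer: 1, 2, 4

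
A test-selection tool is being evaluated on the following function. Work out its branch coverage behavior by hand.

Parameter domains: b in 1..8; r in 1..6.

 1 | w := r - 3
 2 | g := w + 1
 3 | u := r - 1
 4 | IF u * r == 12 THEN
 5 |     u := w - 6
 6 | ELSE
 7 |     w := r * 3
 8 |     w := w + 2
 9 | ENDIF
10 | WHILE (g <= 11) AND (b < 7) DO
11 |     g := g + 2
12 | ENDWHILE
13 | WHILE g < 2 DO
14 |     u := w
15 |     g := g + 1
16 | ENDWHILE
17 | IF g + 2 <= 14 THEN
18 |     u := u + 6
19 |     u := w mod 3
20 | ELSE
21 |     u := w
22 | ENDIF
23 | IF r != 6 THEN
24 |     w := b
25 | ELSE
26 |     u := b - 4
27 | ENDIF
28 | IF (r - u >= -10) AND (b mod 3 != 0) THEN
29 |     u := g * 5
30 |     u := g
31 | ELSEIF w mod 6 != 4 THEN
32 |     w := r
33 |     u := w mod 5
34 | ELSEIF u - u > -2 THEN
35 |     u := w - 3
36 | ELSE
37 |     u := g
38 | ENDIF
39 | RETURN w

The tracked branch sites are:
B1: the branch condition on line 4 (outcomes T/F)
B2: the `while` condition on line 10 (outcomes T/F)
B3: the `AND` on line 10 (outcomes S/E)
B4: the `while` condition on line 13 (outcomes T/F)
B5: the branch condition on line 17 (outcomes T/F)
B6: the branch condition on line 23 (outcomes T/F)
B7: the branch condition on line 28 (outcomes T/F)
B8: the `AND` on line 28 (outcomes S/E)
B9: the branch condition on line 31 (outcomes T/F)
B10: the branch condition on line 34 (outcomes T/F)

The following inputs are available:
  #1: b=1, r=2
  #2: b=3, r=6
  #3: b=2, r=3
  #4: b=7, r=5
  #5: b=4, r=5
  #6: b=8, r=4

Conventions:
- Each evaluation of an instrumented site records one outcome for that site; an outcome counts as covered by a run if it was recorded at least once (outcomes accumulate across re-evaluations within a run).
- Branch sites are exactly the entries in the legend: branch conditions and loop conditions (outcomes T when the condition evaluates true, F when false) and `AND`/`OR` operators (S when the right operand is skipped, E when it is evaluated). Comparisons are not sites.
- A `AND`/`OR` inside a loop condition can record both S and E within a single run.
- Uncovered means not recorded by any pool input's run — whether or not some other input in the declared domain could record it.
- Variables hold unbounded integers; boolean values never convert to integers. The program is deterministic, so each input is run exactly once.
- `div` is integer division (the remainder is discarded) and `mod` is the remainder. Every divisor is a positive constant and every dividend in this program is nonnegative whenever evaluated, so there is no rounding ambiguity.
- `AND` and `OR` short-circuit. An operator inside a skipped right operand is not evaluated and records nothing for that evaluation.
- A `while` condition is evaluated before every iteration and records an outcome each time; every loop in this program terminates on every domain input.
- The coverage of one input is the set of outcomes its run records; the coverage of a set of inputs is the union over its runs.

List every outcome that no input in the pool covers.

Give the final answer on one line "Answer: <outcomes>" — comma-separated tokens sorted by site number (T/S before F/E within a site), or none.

input #1 (b=1, r=2): events B1->F, B3->E, B2->T, B3->E, B2->T, B3->E, B2->T, B3->E, B2->T, B3->E, B2->T, B3->E, B2->T, B3->S, ...; covers B1=F, B2=T, B2=F, B3=S, B3=E, B4=F, B5=T, B6=T, B7=T, B8=E
input #2 (b=3, r=6): events B1->F, B3->E, B2->T, B3->E, B2->T, B3->E, B2->T, B3->E, B2->T, B3->S, B2->F, B4->F, B5->T, B6->F, ...; covers B1=F, B2=T, B2=F, B3=S, B3=E, B4=F, B5=T, B6=F, B7=F, B8=E, B9=T
input #3 (b=2, r=3): events B1->F, B3->E, B2->T, B3->E, B2->T, B3->E, B2->T, B3->E, B2->T, B3->E, B2->T, B3->E, B2->T, B3->S, ...; covers B1=F, B2=T, B2=F, B3=S, B3=E, B4=F, B5=F, B6=T, B7=T, B8=E
input #4 (b=7, r=5): events B1->F, B3->E, B2->F, B4->F, B5->T, B6->T, B8->E, B7->T; covers B1=F, B2=F, B3=E, B4=F, B5=T, B6=T, B7=T, B8=E
input #5 (b=4, r=5): events B1->F, B3->E, B2->T, B3->E, B2->T, B3->E, B2->T, B3->E, B2->T, B3->E, B2->T, B3->S, B2->F, B4->F, ...; covers B1=F, B2=T, B2=F, B3=S, B3=E, B4=F, B5=F, B6=T, B7=F, B8=S, B9=F, B10=T
input #6 (b=8, r=4): events B1->T, B3->E, B2->F, B4->F, B5->T, B6->T, B8->E, B7->T; covers B1=T, B2=F, B3=E, B4=F, B5=T, B6=T, B7=T, B8=E
union over the pool: B1=T, B1=F, B2=T, B2=F, B3=S, B3=E, B4=F, B5=T, B5=F, B6=T, B6=F, B7=T, B7=F, B8=S, B8=E, B9=T, B9=F, B10=T
uncovered (2 of 20): B4=T, B10=F

Answer: B4=T, B10=F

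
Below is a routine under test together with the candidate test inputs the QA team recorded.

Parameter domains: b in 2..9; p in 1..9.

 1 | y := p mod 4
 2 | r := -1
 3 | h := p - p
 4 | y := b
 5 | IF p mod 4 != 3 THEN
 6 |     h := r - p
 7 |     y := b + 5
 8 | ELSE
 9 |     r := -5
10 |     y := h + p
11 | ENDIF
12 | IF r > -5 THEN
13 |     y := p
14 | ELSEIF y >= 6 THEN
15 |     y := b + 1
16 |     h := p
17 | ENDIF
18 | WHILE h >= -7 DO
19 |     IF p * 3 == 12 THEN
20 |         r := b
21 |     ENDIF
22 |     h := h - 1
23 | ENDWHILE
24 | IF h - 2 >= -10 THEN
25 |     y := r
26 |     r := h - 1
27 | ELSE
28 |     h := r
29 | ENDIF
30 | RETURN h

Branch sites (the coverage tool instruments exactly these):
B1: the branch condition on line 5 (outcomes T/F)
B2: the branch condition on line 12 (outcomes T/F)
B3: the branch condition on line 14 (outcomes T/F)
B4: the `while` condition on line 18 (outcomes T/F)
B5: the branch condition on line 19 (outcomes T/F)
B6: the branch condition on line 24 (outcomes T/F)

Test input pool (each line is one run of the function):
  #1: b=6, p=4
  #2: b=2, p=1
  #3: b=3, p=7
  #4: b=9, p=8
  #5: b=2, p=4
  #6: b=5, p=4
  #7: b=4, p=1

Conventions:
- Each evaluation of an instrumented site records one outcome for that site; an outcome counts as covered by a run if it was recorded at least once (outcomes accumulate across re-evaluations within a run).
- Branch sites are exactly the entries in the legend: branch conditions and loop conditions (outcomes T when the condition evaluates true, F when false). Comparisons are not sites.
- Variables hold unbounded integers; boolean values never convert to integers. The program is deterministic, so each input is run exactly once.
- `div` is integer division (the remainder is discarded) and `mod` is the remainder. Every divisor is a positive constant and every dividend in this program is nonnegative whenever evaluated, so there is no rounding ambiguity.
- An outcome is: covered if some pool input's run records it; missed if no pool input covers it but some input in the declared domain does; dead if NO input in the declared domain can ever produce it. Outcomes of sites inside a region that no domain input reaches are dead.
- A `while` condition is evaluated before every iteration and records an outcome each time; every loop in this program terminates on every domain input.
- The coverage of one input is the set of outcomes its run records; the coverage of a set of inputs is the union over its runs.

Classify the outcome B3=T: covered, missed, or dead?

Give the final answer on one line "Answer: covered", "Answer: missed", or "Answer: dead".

B3=T is recorded by pool input(s) 3 -> covered

Answer: covered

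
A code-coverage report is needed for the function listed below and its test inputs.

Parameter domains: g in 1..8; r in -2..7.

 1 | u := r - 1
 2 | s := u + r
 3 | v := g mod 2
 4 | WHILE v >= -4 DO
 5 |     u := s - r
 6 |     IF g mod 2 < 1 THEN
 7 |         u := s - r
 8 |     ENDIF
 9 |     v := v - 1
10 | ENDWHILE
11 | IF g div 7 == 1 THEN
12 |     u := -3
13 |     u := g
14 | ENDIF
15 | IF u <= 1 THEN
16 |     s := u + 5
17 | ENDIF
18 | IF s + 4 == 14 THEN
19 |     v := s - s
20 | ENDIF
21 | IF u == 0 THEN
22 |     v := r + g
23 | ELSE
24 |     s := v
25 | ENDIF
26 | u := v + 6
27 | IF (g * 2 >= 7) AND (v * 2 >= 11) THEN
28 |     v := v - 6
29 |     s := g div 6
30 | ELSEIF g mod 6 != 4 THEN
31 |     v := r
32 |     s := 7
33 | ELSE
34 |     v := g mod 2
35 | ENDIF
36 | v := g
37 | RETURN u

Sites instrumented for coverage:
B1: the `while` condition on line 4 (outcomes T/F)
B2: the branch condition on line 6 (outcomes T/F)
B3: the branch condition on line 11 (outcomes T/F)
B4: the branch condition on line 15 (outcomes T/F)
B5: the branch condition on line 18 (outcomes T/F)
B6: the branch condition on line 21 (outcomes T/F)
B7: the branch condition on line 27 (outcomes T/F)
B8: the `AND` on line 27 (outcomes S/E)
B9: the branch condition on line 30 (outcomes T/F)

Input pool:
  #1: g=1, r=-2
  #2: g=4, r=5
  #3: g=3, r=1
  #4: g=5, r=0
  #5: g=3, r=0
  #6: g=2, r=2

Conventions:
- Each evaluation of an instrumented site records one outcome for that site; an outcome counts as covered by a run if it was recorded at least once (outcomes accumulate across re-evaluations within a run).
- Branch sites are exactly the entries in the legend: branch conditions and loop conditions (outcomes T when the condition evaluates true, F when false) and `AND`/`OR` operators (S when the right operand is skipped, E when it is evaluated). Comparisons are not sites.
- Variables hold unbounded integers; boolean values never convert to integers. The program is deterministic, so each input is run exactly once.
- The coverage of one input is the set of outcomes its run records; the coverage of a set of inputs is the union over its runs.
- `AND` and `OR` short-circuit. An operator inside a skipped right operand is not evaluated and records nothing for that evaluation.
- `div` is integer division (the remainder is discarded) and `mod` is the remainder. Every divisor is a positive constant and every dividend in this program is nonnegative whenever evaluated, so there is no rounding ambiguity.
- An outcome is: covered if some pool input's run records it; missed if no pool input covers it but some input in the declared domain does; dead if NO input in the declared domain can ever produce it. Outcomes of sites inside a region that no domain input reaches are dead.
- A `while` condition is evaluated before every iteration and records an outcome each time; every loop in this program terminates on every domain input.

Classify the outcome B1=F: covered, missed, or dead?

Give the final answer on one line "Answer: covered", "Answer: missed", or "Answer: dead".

B1=F is recorded by pool input(s) 1, 2, 3, 4, 5, 6 -> covered

Answer: covered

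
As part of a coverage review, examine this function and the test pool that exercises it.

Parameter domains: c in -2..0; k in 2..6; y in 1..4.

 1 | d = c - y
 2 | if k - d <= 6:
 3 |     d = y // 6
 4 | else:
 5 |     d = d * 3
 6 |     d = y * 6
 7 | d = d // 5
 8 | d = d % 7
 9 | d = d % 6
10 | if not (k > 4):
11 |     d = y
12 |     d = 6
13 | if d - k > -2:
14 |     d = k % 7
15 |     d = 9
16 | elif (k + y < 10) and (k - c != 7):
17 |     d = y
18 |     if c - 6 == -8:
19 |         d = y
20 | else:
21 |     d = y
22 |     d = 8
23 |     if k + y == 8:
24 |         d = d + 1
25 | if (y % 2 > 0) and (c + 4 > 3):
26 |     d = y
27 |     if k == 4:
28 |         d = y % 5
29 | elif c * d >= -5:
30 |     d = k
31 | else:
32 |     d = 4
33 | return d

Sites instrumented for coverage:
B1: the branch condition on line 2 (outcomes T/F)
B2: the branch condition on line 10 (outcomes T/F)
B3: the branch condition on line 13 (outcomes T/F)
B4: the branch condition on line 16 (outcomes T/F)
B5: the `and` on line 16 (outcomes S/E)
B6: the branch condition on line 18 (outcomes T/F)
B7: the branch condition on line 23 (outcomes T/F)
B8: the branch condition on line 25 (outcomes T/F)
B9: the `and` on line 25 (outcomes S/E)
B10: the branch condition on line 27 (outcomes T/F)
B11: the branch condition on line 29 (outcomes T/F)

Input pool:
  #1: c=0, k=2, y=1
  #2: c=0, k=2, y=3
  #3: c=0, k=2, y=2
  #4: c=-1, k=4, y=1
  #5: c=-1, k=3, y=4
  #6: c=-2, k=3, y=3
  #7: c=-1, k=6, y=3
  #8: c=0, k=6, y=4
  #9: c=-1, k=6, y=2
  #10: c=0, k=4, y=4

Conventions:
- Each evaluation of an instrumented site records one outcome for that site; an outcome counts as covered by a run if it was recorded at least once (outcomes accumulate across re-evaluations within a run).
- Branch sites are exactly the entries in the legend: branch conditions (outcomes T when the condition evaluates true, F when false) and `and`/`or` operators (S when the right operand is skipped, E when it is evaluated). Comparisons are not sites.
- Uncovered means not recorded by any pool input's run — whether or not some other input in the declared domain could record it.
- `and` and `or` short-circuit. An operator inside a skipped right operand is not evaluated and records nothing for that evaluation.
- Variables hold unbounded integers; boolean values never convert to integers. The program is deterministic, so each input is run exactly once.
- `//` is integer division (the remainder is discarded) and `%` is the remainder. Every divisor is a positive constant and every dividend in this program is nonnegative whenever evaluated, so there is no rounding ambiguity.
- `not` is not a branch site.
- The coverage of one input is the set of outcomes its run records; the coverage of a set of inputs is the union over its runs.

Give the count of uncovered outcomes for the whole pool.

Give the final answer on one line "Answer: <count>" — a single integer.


input #1 (c=0, k=2, y=1): covers B1=T, B2=T, B3=T, B8=T, B9=E, B10=F
input #2 (c=0, k=2, y=3): covers B1=T, B2=T, B3=T, B8=T, B9=E, B10=F
input #3 (c=0, k=2, y=2): covers B1=T, B2=T, B3=T, B8=F, B9=S, B11=T
input #4 (c=-1, k=4, y=1): covers B1=T, B2=T, B3=T, B8=F, B9=E, B11=F
input #5 (c=-1, k=3, y=4): covers B1=F, B2=T, B3=T, B8=F, B9=S, B11=F
input #6 (c=-2, k=3, y=3): covers B1=F, B2=T, B3=T, B8=F, B9=E, B11=F
input #7 (c=-1, k=6, y=3): covers B1=F, B2=F, B3=F, B4=F, B5=E, B7=F, B8=F, B9=E, B11=F
input #8 (c=0, k=6, y=4): covers B1=F, B2=F, B3=F, B4=F, B5=S, B7=F, B8=F, B9=S, B11=T
input #9 (c=-1, k=6, y=2): covers B1=F, B2=F, B3=F, B4=F, B5=E, B7=T, B8=F, B9=S, B11=F
input #10 (c=0, k=4, y=4): covers B1=F, B2=T, B3=T, B8=F, B9=S, B11=T
union over the pool: B1=T, B1=F, B2=T, B2=F, B3=T, B3=F, B4=F, B5=S, B5=E, B7=T, B7=F, B8=T, B8=F, B9=S, B9=E, B10=F, B11=T, B11=F
uncovered (4 of 22): B4=T, B6=T, B6=F, B10=T
Answer: 4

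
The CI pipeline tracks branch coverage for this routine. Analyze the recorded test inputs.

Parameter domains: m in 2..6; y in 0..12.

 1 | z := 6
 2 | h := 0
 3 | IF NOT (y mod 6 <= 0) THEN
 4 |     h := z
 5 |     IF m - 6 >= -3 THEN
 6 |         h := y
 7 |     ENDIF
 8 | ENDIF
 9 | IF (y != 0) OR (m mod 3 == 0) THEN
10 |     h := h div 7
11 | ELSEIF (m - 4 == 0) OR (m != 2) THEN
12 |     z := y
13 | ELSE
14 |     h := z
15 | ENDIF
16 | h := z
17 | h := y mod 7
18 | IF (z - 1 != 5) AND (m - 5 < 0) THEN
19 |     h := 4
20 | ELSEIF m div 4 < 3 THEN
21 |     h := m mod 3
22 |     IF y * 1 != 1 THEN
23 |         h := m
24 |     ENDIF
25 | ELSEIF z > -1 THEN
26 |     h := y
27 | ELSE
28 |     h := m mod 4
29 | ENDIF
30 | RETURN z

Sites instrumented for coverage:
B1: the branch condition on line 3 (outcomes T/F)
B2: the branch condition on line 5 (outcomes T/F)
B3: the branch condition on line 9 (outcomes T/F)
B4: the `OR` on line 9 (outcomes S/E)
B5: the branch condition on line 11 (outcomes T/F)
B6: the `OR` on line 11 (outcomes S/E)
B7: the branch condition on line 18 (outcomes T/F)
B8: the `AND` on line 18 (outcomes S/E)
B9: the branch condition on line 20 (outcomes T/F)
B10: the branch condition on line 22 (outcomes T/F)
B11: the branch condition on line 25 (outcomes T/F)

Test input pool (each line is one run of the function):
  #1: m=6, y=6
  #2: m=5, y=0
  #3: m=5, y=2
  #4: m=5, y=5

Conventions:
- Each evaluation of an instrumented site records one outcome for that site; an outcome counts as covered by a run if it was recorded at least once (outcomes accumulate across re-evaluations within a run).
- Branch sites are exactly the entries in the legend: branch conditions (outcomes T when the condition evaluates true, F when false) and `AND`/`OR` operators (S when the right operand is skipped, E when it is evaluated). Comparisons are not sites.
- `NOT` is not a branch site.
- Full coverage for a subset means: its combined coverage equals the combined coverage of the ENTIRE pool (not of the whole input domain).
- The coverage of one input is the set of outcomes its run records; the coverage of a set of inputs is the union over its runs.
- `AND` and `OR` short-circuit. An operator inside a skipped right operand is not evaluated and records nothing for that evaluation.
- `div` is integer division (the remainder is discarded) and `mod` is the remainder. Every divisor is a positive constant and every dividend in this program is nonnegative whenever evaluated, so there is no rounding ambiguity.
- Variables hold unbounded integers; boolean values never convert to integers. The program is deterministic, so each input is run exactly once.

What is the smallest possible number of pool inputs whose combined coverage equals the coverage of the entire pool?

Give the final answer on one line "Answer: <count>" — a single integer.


test 1 (m=6, y=6) hits B1=F, B3=T, B4=S, B7=F, B8=S, B9=T, B10=T
test 2 (m=5, y=0) hits B1=F, B3=F, B4=E, B5=T, B6=E, B7=F, B8=E, B9=T, B10=T
test 3 (m=5, y=2) hits B1=T, B2=T, B3=T, B4=S, B7=F, B8=S, B9=T, B10=T
test 4 (m=5, y=5) hits B1=T, B2=T, B3=T, B4=S, B7=F, B8=S, B9=T, B10=T
together the pool reaches 14 outcomes: B1=T, B1=F, B2=T, B3=T, B3=F, B4=S, B4=E, B5=T, B6=E, B7=F, B8=S, B8=E, B9=T, B10=T
every size-1 subset falls short of the 14 outcomes (best: 9/14)
inputs {2, 3} (size 2) cover everything; no size-2 subset with a lexicographically smaller index list covers all 14
Answer: 2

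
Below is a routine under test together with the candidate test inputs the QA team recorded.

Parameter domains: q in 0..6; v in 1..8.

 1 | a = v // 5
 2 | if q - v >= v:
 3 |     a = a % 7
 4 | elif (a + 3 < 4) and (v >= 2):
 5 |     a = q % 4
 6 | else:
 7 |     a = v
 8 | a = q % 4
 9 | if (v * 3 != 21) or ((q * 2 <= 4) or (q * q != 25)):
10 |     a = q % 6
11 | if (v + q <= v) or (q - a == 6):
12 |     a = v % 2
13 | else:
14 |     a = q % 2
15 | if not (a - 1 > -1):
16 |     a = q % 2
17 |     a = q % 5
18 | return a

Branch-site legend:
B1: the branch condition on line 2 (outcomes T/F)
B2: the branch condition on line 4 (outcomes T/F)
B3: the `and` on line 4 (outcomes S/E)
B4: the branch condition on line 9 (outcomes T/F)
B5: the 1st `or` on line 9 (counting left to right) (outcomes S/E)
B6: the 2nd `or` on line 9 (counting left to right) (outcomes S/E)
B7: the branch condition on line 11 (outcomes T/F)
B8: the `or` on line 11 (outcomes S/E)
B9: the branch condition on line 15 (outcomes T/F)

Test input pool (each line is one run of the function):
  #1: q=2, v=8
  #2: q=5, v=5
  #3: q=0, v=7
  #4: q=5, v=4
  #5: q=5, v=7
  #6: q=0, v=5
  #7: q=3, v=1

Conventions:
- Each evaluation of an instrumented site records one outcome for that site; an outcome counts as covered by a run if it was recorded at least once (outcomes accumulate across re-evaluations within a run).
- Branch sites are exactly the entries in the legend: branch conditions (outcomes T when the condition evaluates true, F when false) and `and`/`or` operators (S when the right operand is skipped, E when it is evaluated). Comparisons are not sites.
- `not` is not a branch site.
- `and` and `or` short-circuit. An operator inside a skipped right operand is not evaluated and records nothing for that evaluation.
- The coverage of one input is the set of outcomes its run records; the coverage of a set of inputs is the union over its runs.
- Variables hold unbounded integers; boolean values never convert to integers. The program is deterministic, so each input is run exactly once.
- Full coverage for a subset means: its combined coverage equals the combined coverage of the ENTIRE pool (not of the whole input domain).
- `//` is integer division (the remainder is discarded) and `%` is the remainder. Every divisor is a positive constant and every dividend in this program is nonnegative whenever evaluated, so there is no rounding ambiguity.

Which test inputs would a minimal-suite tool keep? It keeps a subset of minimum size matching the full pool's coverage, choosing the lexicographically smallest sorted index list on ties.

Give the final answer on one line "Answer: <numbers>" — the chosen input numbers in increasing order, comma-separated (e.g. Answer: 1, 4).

input #1, q=2, v=8: events B1->F, B3->S, B2->F, B5->S, B4->T, B8->E, B7->F, B9->T; outcomes B1=F, B2=F, B3=S, B4=T, B5=S, B7=F, B8=E, B9=T
input #2, q=5, v=5: events B1->F, B3->S, B2->F, B5->S, B4->T, B8->E, B7->F, B9->F; outcomes B1=F, B2=F, B3=S, B4=T, B5=S, B7=F, B8=E, B9=F
input #3, q=0, v=7: events B1->F, B3->S, B2->F, B5->E, B6->S, B4->T, B8->S, B7->T, B9->F; outcomes B1=F, B2=F, B3=S, B4=T, B5=E, B6=S, B7=T, B8=S, B9=F
input #4, q=5, v=4: events B1->F, B3->E, B2->T, B5->S, B4->T, B8->E, B7->F, B9->F; outcomes B1=F, B2=T, B3=E, B4=T, B5=S, B7=F, B8=E, B9=F
input #5, q=5, v=7: events B1->F, B3->S, B2->F, B5->E, B6->E, B4->F, B8->E, B7->F, B9->F; outcomes B1=F, B2=F, B3=S, B4=F, B5=E, B6=E, B7=F, B8=E, B9=F
input #6, q=0, v=5: events B1->F, B3->S, B2->F, B5->S, B4->T, B8->S, B7->T, B9->F; outcomes B1=F, B2=F, B3=S, B4=T, B5=S, B7=T, B8=S, B9=F
input #7, q=3, v=1: events B1->T, B5->S, B4->T, B8->E, B7->F, B9->F; outcomes B1=T, B4=T, B5=S, B7=F, B8=E, B9=F
together the pool reaches 18 outcomes: B1=T, B1=F, B2=T, B2=F, B3=S, B3=E, B4=T, B4=F, B5=S, B5=E, B6=S, B6=E, B7=T, B7=F, B8=S, B8=E, B9=T, B9=F
no size-1 subset reaches all 18 outcomes (best union: 9/18)
no size-2 subset reaches all 18 outcomes (best union: 14/18)
no size-3 subset reaches all 18 outcomes (best union: 16/18)
no size-4 subset reaches all 18 outcomes (best union: 17/18)
size 5: inputs {1, 3, 4, 5, 7} cover all 18 outcomes, and no lexicographically smaller subset of this size does

Answer: 1, 3, 4, 5, 7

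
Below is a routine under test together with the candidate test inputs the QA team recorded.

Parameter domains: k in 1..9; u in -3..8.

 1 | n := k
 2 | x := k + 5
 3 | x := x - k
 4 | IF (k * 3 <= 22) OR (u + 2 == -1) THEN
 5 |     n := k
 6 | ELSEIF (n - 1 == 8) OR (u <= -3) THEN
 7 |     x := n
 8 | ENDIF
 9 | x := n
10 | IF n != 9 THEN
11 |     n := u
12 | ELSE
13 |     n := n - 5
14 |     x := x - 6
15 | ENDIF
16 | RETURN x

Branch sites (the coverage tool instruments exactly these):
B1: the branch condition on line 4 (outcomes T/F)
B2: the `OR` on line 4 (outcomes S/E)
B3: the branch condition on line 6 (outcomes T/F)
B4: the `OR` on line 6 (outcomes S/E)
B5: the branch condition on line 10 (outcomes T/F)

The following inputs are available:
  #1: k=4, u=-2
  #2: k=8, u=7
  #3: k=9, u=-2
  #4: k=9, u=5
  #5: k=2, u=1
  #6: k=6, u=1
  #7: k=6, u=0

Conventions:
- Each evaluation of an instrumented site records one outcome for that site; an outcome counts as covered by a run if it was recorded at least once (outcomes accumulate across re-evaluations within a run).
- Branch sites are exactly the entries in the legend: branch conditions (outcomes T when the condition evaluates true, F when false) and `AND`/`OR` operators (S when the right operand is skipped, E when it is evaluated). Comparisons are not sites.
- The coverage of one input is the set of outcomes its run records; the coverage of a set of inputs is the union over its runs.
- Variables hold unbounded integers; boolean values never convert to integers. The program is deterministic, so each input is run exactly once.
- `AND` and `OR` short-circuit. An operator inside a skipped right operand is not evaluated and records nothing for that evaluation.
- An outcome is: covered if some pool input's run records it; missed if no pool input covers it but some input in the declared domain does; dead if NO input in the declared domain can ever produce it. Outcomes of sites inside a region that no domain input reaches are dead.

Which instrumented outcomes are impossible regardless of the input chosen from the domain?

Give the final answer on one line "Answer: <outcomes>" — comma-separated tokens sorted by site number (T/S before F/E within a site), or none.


exhaustive pass over the 108-input domain:
  reachable outcomes have witnesses, e.g. B1=T (e.g. k=1, u=-3), B1=F (e.g. k=8, u=-2), B2=S (e.g. k=1, u=-3), B2=E (e.g. k=8, u=-3)
Answer: none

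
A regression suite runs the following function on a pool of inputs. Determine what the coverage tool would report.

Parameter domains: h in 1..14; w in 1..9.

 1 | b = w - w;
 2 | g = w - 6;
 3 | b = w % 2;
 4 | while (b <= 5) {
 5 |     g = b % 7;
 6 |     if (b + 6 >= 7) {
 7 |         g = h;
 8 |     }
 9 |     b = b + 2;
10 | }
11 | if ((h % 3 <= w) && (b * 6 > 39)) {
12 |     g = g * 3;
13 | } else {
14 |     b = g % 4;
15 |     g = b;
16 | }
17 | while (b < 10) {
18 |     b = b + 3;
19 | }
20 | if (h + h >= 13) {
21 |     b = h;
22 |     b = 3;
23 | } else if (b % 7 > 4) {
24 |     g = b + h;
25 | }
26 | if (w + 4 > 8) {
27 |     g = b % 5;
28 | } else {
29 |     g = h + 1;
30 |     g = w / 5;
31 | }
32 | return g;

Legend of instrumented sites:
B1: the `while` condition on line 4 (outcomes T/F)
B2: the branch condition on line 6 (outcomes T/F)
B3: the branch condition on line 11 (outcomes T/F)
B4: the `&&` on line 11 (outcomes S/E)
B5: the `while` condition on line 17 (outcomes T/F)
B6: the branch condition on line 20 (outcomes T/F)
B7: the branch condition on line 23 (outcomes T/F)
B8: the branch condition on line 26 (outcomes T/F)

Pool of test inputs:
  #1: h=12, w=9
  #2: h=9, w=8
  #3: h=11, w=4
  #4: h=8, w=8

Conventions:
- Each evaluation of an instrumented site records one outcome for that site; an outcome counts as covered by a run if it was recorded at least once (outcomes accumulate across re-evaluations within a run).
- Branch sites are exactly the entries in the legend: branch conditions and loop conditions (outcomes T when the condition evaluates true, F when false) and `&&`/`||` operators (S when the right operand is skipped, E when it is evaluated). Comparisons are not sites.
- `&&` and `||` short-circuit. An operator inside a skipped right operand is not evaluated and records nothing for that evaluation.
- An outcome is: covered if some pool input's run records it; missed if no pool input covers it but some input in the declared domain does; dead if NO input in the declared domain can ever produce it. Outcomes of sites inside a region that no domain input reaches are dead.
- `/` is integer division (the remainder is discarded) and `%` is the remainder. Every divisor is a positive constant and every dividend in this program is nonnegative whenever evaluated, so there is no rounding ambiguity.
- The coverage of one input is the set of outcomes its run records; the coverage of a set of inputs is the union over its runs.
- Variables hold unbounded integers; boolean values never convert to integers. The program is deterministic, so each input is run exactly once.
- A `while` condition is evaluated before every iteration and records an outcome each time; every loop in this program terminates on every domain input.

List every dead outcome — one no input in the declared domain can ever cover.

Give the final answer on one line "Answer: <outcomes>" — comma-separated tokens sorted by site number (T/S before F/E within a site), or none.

exhaustive pass over the 126-input domain:
  reachable outcomes have witnesses, e.g. B1=T (e.g. h=1, w=1), B1=F (e.g. h=1, w=1), B2=T (e.g. h=1, w=1), B2=F (e.g. h=1, w=2)

Answer: none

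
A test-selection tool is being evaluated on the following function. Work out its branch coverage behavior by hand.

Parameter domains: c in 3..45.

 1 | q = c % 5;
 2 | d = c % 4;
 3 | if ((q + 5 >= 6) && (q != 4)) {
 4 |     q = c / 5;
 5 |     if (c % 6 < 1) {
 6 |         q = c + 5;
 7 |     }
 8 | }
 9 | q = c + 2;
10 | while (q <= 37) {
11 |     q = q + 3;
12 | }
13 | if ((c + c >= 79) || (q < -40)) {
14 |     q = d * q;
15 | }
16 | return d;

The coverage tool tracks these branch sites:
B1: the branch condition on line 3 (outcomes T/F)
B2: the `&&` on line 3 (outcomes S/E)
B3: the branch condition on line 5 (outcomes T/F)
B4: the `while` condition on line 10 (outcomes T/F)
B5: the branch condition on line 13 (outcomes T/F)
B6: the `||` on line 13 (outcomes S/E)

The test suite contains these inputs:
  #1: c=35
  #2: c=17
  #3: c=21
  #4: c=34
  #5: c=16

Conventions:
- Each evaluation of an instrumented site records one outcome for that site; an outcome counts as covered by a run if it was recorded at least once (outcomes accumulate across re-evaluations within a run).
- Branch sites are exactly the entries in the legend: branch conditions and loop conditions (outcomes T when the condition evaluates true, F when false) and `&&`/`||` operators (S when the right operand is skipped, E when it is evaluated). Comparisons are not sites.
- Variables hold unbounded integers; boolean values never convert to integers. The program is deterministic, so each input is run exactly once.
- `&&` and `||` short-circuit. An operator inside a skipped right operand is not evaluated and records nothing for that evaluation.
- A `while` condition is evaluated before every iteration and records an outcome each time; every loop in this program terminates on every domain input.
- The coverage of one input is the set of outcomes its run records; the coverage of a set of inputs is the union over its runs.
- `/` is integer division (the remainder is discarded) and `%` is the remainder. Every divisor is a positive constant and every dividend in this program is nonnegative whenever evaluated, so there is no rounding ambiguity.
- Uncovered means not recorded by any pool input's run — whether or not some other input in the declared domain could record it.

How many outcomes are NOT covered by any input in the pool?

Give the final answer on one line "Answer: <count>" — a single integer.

input #1, c=35: events B2->S, B1->F, B4->T, B4->F, B6->E, B5->F; outcomes B1=F, B2=S, B4=T, B4=F, B5=F, B6=E
input #2, c=17: events B2->E, B1->T, B3->F, B4->T, B4->T, B4->T, B4->T, B4->T, B4->T, B4->T, B4->F, B6->E, B5->F; outcomes B1=T, B2=E, B3=F, B4=T, B4=F, B5=F, B6=E
input #3, c=21: events B2->E, B1->T, B3->F, B4->T, B4->T, B4->T, B4->T, B4->T, B4->F, B6->E, B5->F; outcomes B1=T, B2=E, B3=F, B4=T, B4=F, B5=F, B6=E
input #4, c=34: events B2->E, B1->F, B4->T, B4->F, B6->E, B5->F; outcomes B1=F, B2=E, B4=T, B4=F, B5=F, B6=E
input #5, c=16: events B2->E, B1->T, B3->F, B4->T, B4->T, B4->T, B4->T, B4->T, B4->T, B4->T, B4->F, B6->E, B5->F; outcomes B1=T, B2=E, B3=F, B4=T, B4=F, B5=F, B6=E
union over the pool: B1=T, B1=F, B2=S, B2=E, B3=F, B4=T, B4=F, B5=F, B6=E
uncovered (3 of 12): B3=T, B5=T, B6=S

Answer: 3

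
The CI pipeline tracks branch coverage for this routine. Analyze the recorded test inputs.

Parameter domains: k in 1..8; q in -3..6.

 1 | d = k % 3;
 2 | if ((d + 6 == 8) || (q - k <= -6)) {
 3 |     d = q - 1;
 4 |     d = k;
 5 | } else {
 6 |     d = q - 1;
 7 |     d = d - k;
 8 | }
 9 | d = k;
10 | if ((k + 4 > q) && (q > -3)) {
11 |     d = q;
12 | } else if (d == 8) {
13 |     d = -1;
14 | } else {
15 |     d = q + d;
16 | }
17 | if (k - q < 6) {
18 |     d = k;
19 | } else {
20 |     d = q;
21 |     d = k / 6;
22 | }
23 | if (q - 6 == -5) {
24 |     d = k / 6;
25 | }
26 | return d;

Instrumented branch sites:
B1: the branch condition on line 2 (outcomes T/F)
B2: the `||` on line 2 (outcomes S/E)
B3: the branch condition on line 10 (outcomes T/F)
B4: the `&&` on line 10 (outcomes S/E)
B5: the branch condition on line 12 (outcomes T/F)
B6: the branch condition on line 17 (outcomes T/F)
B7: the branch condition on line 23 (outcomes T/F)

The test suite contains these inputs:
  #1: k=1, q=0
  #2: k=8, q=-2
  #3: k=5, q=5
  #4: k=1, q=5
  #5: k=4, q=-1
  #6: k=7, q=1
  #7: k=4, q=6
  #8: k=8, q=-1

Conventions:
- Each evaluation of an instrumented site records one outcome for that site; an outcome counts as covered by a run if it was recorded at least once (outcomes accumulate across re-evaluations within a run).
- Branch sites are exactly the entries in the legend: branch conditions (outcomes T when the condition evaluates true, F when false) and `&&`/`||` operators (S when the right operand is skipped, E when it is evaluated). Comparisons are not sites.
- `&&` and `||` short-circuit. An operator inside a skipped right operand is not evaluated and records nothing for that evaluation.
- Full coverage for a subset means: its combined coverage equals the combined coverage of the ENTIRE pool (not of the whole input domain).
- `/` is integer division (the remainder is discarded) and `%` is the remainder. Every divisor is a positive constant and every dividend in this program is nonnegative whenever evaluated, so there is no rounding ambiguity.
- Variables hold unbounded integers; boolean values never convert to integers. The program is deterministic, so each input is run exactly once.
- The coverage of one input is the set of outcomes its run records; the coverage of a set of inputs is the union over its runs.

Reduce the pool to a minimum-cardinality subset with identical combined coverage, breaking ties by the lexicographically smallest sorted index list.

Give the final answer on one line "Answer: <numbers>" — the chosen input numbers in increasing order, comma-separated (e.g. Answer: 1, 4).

run #1 (k=1, q=0) runs B2->E, B1->F, B4->E, B3->T, B6->T, B7->F; records B1=F, B2=E, B3=T, B4=E, B6=T, B7=F
run #2 (k=8, q=-2) runs B2->S, B1->T, B4->E, B3->T, B6->F, B7->F; records B1=T, B2=S, B3=T, B4=E, B6=F, B7=F
run #3 (k=5, q=5) runs B2->S, B1->T, B4->E, B3->T, B6->T, B7->F; records B1=T, B2=S, B3=T, B4=E, B6=T, B7=F
run #4 (k=1, q=5) runs B2->E, B1->F, B4->S, B3->F, B5->F, B6->T, B7->F; records B1=F, B2=E, B3=F, B4=S, B5=F, B6=T, B7=F
run #5 (k=4, q=-1) runs B2->E, B1->F, B4->E, B3->T, B6->T, B7->F; records B1=F, B2=E, B3=T, B4=E, B6=T, B7=F
run #6 (k=7, q=1) runs B2->E, B1->T, B4->E, B3->T, B6->F, B7->T; records B1=T, B2=E, B3=T, B4=E, B6=F, B7=T
run #7 (k=4, q=6) runs B2->E, B1->F, B4->E, B3->T, B6->T, B7->F; records B1=F, B2=E, B3=T, B4=E, B6=T, B7=F
run #8 (k=8, q=-1) runs B2->S, B1->T, B4->E, B3->T, B6->F, B7->F; records B1=T, B2=S, B3=T, B4=E, B6=F, B7=F
together the pool reaches 13 outcomes: B1=T, B1=F, B2=S, B2=E, B3=T, B3=F, B4=S, B4=E, B5=F, B6=T, B6=F, B7=T, B7=F
no size-1 subset reaches all 13 outcomes (best union: 7/13)
no size-2 subset reaches all 13 outcomes (best union: 12/13)
at size 3, {2, 4, 6} reaches all 13 outcomes; every lexicographically earlier size-3 subset fails

Answer: 2, 4, 6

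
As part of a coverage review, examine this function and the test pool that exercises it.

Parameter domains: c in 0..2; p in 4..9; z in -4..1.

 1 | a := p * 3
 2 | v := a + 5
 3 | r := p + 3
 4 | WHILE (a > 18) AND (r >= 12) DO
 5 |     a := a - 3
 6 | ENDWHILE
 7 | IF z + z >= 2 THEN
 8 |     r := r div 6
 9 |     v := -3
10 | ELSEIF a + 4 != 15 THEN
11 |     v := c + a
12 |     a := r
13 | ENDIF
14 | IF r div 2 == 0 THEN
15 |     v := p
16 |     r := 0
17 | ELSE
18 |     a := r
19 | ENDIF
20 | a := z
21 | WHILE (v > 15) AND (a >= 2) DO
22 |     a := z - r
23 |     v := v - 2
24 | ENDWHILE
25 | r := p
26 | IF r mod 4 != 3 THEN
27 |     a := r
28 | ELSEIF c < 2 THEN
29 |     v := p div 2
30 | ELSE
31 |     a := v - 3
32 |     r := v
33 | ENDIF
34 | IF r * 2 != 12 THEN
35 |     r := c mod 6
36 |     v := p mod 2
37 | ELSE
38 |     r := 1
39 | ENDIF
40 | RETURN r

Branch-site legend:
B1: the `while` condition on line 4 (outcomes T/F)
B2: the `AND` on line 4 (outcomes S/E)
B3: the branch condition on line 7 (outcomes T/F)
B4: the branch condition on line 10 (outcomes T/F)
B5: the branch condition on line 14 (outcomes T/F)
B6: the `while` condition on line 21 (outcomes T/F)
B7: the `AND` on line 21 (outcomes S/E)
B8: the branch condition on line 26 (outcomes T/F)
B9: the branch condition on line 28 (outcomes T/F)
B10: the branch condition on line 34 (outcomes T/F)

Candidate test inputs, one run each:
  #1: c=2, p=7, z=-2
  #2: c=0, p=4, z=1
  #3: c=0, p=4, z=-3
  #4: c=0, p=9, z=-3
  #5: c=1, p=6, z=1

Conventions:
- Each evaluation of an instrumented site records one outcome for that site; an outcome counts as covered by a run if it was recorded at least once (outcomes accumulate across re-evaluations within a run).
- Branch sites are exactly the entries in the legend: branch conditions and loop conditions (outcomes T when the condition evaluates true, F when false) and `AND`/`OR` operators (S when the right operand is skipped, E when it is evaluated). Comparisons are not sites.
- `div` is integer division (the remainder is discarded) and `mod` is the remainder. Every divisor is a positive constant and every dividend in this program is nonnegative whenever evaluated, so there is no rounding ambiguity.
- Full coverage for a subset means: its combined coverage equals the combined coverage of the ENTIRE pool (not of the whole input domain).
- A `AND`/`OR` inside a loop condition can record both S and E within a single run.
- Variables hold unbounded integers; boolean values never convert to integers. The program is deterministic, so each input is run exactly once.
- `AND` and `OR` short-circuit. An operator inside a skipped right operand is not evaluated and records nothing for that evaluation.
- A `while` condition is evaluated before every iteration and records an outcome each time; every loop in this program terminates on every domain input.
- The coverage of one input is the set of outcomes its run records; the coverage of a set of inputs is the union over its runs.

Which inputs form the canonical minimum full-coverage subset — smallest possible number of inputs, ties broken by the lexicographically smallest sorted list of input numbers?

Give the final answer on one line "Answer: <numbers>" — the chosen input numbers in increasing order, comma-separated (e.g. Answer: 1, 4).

#1 (c=2, p=7, z=-2) -> covered: B1=F, B2=E, B3=F, B4=T, B5=F, B6=F, B7=E, B8=F, B9=F, B10=T
#2 (c=0, p=4, z=1) -> covered: B1=F, B2=S, B3=T, B5=T, B6=F, B7=S, B8=T, B10=T
#3 (c=0, p=4, z=-3) -> covered: B1=F, B2=S, B3=F, B4=T, B5=F, B6=F, B7=S, B8=T, B10=T
#4 (c=0, p=9, z=-3) -> covered: B1=T, B1=F, B2=S, B2=E, B3=F, B4=T, B5=F, B6=F, B7=E, B8=T, B10=T
#5 (c=1, p=6, z=1) -> covered: B1=F, B2=S, B3=T, B5=T, B6=F, B7=S, B8=T, B10=F
the full pool covers 17 outcomes: B1=T, B1=F, B2=S, B2=E, B3=T, B3=F, B4=T, B5=T, B5=F, B6=F, B7=S, B7=E, B8=T, B8=F, B9=F, B10=T, B10=F
every size-1 subset falls short of the 17 outcomes (best: 11/17)
every size-2 subset falls short of the 17 outcomes (best: 16/17)
size 3: inputs {1, 4, 5} cover all 17 outcomes, and no lexicographically smaller subset of this size does

Answer: 1, 4, 5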